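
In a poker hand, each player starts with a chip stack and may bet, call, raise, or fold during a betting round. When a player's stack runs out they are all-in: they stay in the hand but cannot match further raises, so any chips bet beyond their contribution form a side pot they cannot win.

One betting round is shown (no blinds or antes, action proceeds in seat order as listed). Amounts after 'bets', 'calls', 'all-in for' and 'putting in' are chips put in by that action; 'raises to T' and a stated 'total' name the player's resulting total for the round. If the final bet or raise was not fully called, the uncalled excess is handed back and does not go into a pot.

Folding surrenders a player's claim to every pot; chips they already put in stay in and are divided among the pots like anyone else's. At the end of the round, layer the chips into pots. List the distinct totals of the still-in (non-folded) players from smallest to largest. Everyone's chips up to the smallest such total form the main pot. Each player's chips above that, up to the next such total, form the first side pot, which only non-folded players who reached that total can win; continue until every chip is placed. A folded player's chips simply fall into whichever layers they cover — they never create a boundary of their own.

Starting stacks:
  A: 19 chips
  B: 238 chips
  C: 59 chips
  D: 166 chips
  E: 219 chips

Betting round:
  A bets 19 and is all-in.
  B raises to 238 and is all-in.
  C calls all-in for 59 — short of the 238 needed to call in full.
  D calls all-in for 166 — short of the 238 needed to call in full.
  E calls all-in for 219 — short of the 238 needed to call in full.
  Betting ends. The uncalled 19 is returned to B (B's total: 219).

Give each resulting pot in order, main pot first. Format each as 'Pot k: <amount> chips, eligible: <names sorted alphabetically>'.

Contributions (after 19 returned to B): A=19, B=219, C=59, D=166, E=219
Pot levels (distinct totals of non-folded players): 19, 59, 166, 219
Layer 1-19: 19 each from A, B, C, D, E = 19*5 = 95 chips; eligible A, B, C, D, E
Layer 20-59: 40 each from B, C, D, E = 40*4 = 160 chips; eligible B, C, D, E
Layer 60-166: 107 each from B, D, E = 107*3 = 321 chips; eligible B, D, E
Layer 167-219: 53 each from B, E = 53*2 = 106 chips; eligible B, E

Pot 1: 95 chips, eligible: A, B, C, D, E
Pot 2: 160 chips, eligible: B, C, D, E
Pot 3: 321 chips, eligible: B, D, E
Pot 4: 106 chips, eligible: B, E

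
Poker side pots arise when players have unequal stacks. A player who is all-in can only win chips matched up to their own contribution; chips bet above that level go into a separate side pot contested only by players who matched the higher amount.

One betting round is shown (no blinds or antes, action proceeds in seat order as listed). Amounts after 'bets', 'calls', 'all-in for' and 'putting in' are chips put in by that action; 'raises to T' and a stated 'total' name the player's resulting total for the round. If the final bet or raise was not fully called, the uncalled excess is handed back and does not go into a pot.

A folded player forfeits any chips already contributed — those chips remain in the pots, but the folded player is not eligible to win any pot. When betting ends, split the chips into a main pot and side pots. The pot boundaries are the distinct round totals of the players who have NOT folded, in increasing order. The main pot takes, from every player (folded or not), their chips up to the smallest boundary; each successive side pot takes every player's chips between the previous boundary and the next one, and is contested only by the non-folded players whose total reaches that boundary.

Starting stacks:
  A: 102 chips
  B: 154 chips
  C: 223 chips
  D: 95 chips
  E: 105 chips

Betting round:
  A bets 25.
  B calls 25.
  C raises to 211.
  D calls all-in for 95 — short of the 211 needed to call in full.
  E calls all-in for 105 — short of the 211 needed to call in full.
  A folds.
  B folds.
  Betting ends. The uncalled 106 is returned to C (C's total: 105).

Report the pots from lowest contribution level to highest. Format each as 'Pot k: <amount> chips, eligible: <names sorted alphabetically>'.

Pot 1: 335 chips, eligible: C, D, E
Pot 2: 20 chips, eligible: C, E

Derivation:
Contributions (after 106 returned to C): A=25, B=25, C=105, D=95, E=105
Folded: A, B
Pot levels (distinct totals of non-folded players): 95, 105
Layer 1-95: A 25 + B 25 + C 95 + D 95 + E 95 = 335 chips; eligible C, D, E
Layer 96-105: 10 each from C, E = 10*2 = 20 chips; eligible C, E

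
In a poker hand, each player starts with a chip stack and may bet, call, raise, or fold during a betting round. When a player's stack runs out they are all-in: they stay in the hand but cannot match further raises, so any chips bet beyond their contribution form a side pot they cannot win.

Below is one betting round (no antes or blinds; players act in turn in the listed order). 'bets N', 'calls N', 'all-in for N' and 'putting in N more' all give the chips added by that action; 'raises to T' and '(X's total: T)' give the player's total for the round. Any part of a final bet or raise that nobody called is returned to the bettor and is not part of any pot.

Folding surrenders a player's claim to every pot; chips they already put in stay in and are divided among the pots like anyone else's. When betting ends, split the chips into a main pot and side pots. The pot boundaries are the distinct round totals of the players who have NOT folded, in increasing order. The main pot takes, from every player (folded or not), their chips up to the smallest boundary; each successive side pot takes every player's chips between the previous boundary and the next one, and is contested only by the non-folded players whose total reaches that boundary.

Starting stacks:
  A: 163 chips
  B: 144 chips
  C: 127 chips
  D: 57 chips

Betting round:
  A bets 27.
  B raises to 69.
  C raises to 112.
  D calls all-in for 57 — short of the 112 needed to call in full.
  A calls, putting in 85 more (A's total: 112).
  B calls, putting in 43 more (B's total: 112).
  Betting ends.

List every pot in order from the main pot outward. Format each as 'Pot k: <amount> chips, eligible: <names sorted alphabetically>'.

Contributions: A=112, B=112, C=112, D=57
Pot levels (distinct totals of non-folded players): 57, 112
Layer 1-57: 57 each from A, B, C, D = 57*4 = 228 chips; eligible A, B, C, D
Layer 58-112: 55 each from A, B, C = 55*3 = 165 chips; eligible A, B, C

Pot 1: 228 chips, eligible: A, B, C, D
Pot 2: 165 chips, eligible: A, B, C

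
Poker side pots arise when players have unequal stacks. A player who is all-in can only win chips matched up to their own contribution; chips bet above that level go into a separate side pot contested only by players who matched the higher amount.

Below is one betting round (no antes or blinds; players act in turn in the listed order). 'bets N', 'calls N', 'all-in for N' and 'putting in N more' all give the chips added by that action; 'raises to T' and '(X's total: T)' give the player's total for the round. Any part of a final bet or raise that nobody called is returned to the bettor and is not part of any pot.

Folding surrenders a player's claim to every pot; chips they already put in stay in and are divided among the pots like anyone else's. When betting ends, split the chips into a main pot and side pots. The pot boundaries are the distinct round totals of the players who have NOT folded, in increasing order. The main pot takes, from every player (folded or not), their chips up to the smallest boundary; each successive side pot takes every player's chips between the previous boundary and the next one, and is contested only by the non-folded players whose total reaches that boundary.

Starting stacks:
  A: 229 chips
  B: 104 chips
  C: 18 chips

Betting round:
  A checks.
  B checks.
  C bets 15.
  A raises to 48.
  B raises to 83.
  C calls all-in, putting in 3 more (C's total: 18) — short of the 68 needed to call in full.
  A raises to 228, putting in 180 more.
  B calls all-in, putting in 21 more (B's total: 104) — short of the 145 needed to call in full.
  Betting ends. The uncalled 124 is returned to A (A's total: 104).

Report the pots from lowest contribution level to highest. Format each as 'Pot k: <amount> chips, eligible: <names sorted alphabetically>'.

Pot 1: 54 chips, eligible: A, B, C
Pot 2: 172 chips, eligible: A, B

Derivation:
Contributions (after 124 returned to A): A=104, B=104, C=18
Pot levels (distinct totals of non-folded players): 18, 104
Layer 1-18: 18 each from A, B, C = 18*3 = 54 chips; eligible A, B, C
Layer 19-104: 86 each from A, B = 86*2 = 172 chips; eligible A, B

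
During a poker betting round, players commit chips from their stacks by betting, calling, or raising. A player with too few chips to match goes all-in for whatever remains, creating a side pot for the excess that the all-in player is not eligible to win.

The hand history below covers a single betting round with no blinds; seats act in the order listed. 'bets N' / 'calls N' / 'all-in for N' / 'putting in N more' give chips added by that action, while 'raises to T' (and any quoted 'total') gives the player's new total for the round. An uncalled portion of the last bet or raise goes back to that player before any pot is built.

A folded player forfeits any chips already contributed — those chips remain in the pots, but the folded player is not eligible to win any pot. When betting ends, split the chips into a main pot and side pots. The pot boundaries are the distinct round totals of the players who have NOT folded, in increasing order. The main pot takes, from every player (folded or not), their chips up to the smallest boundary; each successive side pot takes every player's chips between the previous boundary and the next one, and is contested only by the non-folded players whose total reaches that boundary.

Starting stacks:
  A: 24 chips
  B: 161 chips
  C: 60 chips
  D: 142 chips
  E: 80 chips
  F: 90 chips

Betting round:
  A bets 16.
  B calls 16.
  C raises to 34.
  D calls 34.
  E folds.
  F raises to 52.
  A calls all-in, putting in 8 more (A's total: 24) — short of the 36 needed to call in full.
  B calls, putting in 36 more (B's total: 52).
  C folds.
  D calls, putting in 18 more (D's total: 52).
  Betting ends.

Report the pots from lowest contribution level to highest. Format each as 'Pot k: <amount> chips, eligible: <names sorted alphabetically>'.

Pot 1: 120 chips, eligible: A, B, D, F
Pot 2: 94 chips, eligible: B, D, F

Derivation:
Contributions: A=24, B=52, C=34, D=52, F=52
Folded: C, E
Pot levels (distinct totals of non-folded players): 24, 52
Layer 1-24: 24 each from A, B, C, D, F = 24*5 = 120 chips; eligible A, B, D, F
Layer 25-52: B 28 + C 10 + D 28 + F 28 = 94 chips; eligible B, D, F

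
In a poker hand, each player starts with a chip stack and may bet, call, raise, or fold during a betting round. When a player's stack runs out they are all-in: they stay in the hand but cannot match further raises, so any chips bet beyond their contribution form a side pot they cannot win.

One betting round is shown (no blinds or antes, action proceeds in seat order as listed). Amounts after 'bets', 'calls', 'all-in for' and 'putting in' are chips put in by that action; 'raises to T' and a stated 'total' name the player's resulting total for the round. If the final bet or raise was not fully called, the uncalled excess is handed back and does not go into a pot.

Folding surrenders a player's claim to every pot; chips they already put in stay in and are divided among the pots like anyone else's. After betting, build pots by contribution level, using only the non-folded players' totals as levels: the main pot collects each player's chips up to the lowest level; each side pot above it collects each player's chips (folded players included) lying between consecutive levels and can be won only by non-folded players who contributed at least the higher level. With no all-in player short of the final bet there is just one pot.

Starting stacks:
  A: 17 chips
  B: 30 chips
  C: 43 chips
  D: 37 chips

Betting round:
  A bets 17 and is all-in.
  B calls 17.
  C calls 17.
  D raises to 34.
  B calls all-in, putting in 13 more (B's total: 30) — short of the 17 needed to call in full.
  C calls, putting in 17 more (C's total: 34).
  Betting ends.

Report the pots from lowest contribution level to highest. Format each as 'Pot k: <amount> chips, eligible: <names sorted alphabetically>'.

Pot 1: 68 chips, eligible: A, B, C, D
Pot 2: 39 chips, eligible: B, C, D
Pot 3: 8 chips, eligible: C, D

Derivation:
Contributions: A=17, B=30, C=34, D=34
Pot levels (distinct totals of non-folded players): 17, 30, 34
Layer 1-17: 17 each from A, B, C, D = 17*4 = 68 chips; eligible A, B, C, D
Layer 18-30: 13 each from B, C, D = 13*3 = 39 chips; eligible B, C, D
Layer 31-34: 4 each from C, D = 4*2 = 8 chips; eligible C, D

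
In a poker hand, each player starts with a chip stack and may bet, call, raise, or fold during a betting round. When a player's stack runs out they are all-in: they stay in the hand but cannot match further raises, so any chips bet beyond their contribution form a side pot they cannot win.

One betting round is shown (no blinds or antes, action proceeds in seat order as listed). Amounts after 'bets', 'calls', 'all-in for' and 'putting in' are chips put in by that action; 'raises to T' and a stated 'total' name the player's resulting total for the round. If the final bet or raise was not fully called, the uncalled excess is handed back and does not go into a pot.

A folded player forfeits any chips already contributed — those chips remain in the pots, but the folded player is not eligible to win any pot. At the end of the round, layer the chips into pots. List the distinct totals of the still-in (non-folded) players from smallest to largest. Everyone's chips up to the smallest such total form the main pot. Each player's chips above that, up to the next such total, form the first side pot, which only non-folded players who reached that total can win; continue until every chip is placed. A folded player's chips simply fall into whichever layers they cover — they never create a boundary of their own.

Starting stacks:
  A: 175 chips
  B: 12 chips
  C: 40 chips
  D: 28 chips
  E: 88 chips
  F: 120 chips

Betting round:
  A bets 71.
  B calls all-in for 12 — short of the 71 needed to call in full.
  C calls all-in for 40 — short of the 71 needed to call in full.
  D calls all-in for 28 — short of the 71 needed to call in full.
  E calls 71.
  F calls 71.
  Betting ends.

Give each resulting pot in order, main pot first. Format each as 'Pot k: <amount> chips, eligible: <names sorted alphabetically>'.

Pot 1: 72 chips, eligible: A, B, C, D, E, F
Pot 2: 80 chips, eligible: A, C, D, E, F
Pot 3: 48 chips, eligible: A, C, E, F
Pot 4: 93 chips, eligible: A, E, F

Derivation:
Contributions: A=71, B=12, C=40, D=28, E=71, F=71
Pot levels (distinct totals of non-folded players): 12, 28, 40, 71
Layer 1-12: 12 each from A, B, C, D, E, F = 12*6 = 72 chips; eligible A, B, C, D, E, F
Layer 13-28: 16 each from A, C, D, E, F = 16*5 = 80 chips; eligible A, C, D, E, F
Layer 29-40: 12 each from A, C, E, F = 12*4 = 48 chips; eligible A, C, E, F
Layer 41-71: 31 each from A, E, F = 31*3 = 93 chips; eligible A, E, F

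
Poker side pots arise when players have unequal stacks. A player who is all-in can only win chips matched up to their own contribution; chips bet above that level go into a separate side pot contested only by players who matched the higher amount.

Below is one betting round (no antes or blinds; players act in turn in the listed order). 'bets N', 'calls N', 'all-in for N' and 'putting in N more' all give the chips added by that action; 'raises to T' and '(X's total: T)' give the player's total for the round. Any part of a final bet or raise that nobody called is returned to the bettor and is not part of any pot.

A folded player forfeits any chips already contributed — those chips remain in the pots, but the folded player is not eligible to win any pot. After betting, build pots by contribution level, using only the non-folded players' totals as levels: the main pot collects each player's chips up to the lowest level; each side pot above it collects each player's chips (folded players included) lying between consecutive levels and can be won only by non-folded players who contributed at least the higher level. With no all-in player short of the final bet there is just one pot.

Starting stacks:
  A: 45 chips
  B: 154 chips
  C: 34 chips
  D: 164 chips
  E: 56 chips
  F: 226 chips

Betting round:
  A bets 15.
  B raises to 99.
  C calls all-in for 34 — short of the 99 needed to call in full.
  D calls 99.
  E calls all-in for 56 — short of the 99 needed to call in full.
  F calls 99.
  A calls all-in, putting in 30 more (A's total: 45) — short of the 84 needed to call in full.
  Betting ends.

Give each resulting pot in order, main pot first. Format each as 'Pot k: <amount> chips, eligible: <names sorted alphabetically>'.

Pot 1: 204 chips, eligible: A, B, C, D, E, F
Pot 2: 55 chips, eligible: A, B, D, E, F
Pot 3: 44 chips, eligible: B, D, E, F
Pot 4: 129 chips, eligible: B, D, F

Derivation:
Contributions: A=45, B=99, C=34, D=99, E=56, F=99
Pot levels (distinct totals of non-folded players): 34, 45, 56, 99
Layer 1-34: 34 each from A, B, C, D, E, F = 34*6 = 204 chips; eligible A, B, C, D, E, F
Layer 35-45: 11 each from A, B, D, E, F = 11*5 = 55 chips; eligible A, B, D, E, F
Layer 46-56: 11 each from B, D, E, F = 11*4 = 44 chips; eligible B, D, E, F
Layer 57-99: 43 each from B, D, F = 43*3 = 129 chips; eligible B, D, F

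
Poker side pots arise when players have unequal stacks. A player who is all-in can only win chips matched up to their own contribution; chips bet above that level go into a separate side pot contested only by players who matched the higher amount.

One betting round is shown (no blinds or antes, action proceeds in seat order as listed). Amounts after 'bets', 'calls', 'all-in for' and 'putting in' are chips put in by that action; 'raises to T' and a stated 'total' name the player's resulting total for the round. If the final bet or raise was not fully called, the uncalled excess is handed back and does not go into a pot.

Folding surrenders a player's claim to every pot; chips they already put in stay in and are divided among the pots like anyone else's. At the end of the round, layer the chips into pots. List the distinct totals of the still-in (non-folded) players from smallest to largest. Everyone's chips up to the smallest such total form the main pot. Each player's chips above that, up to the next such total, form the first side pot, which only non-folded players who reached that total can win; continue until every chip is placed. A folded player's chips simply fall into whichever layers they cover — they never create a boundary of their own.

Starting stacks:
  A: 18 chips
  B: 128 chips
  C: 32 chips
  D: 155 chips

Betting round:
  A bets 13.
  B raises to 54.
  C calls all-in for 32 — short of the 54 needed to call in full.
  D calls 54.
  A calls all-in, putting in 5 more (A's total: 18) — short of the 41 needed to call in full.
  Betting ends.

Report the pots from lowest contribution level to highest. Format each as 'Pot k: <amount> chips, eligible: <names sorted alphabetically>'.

Pot 1: 72 chips, eligible: A, B, C, D
Pot 2: 42 chips, eligible: B, C, D
Pot 3: 44 chips, eligible: B, D

Derivation:
Contributions: A=18, B=54, C=32, D=54
Pot levels (distinct totals of non-folded players): 18, 32, 54
Layer 1-18: 18 each from A, B, C, D = 18*4 = 72 chips; eligible A, B, C, D
Layer 19-32: 14 each from B, C, D = 14*3 = 42 chips; eligible B, C, D
Layer 33-54: 22 each from B, D = 22*2 = 44 chips; eligible B, D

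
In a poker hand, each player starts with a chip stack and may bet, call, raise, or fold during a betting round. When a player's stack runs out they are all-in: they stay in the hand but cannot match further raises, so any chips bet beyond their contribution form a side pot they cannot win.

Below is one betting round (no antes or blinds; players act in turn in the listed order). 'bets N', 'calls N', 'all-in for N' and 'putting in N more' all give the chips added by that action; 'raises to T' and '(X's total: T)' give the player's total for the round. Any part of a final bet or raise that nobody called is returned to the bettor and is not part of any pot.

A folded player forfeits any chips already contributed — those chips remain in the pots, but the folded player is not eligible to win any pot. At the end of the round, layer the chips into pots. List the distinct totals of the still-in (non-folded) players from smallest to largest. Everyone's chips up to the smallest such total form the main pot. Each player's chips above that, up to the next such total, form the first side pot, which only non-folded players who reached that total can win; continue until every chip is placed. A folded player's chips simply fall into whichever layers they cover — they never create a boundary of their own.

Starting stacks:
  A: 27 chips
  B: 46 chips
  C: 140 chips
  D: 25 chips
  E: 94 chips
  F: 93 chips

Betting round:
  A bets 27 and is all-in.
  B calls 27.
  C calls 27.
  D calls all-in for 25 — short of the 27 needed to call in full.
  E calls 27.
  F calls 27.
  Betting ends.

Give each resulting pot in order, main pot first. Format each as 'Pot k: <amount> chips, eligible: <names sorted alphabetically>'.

Contributions: A=27, B=27, C=27, D=25, E=27, F=27
Pot levels (distinct totals of non-folded players): 25, 27
Layer 1-25: 25 each from A, B, C, D, E, F = 25*6 = 150 chips; eligible A, B, C, D, E, F
Layer 26-27: 2 each from A, B, C, E, F = 2*5 = 10 chips; eligible A, B, C, E, F

Pot 1: 150 chips, eligible: A, B, C, D, E, F
Pot 2: 10 chips, eligible: A, B, C, E, F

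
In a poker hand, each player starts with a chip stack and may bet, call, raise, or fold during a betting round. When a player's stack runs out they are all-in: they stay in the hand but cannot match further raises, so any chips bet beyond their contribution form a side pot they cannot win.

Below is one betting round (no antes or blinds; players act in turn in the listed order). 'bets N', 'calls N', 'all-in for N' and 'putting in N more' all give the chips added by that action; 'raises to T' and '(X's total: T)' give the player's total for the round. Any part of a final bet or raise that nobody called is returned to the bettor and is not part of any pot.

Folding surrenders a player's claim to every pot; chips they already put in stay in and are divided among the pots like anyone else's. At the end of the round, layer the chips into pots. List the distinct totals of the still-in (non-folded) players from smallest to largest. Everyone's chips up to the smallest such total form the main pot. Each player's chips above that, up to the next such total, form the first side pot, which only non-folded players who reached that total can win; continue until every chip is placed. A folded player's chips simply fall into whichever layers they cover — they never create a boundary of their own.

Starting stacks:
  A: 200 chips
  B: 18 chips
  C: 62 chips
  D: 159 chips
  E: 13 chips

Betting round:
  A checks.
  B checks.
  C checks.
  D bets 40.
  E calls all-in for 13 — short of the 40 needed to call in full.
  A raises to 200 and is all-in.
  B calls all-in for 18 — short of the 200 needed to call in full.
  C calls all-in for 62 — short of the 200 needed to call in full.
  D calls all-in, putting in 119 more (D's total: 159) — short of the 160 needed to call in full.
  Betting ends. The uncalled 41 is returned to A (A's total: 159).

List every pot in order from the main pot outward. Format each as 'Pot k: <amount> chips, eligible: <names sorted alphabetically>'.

Pot 1: 65 chips, eligible: A, B, C, D, E
Pot 2: 20 chips, eligible: A, B, C, D
Pot 3: 132 chips, eligible: A, C, D
Pot 4: 194 chips, eligible: A, D

Derivation:
Contributions (after 41 returned to A): A=159, B=18, C=62, D=159, E=13
Pot levels (distinct totals of non-folded players): 13, 18, 62, 159
Layer 1-13: 13 each from A, B, C, D, E = 13*5 = 65 chips; eligible A, B, C, D, E
Layer 14-18: 5 each from A, B, C, D = 5*4 = 20 chips; eligible A, B, C, D
Layer 19-62: 44 each from A, C, D = 44*3 = 132 chips; eligible A, C, D
Layer 63-159: 97 each from A, D = 97*2 = 194 chips; eligible A, D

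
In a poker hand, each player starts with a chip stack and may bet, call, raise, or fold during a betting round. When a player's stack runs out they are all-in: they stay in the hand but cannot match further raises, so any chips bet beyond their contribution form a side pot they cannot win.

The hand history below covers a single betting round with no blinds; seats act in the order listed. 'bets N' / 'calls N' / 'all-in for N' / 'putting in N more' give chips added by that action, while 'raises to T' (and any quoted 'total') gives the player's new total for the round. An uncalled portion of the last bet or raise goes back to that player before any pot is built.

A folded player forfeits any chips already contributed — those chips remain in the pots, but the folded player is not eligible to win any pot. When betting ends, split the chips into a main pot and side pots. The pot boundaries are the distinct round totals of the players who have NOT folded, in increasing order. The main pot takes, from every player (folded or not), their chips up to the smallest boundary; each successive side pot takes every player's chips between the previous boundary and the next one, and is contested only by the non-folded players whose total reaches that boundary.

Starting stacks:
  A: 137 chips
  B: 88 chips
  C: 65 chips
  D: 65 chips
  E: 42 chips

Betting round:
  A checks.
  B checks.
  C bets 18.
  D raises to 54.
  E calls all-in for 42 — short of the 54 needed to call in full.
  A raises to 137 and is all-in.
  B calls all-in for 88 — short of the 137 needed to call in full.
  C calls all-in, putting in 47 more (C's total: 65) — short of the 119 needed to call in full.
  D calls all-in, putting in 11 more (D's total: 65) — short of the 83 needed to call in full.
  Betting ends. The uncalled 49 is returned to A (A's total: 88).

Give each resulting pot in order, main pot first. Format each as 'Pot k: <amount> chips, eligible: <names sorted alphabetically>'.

Pot 1: 210 chips, eligible: A, B, C, D, E
Pot 2: 92 chips, eligible: A, B, C, D
Pot 3: 46 chips, eligible: A, B

Derivation:
Contributions (after 49 returned to A): A=88, B=88, C=65, D=65, E=42
Pot levels (distinct totals of non-folded players): 42, 65, 88
Layer 1-42: 42 each from A, B, C, D, E = 42*5 = 210 chips; eligible A, B, C, D, E
Layer 43-65: 23 each from A, B, C, D = 23*4 = 92 chips; eligible A, B, C, D
Layer 66-88: 23 each from A, B = 23*2 = 46 chips; eligible A, B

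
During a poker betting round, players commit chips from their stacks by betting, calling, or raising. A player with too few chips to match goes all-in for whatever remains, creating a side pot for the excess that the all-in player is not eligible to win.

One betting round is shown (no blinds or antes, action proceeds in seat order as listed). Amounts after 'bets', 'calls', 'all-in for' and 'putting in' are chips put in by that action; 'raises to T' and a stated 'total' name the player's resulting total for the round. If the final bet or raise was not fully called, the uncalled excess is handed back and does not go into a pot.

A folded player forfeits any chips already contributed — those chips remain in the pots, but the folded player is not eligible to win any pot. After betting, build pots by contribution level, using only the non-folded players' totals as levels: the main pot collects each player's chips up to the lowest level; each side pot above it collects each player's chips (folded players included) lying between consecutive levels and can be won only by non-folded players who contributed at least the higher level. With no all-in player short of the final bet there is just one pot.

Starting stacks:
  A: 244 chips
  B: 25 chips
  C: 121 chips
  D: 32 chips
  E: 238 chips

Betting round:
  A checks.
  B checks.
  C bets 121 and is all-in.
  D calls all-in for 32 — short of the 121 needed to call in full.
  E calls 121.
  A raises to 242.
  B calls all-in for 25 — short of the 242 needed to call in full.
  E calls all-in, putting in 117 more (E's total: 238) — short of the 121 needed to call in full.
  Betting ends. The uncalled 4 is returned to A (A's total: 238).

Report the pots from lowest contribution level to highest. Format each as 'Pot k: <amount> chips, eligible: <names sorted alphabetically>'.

Contributions (after 4 returned to A): A=238, B=25, C=121, D=32, E=238
Pot levels (distinct totals of non-folded players): 25, 32, 121, 238
Layer 1-25: 25 each from A, B, C, D, E = 25*5 = 125 chips; eligible A, B, C, D, E
Layer 26-32: 7 each from A, C, D, E = 7*4 = 28 chips; eligible A, C, D, E
Layer 33-121: 89 each from A, C, E = 89*3 = 267 chips; eligible A, C, E
Layer 122-238: 117 each from A, E = 117*2 = 234 chips; eligible A, E

Pot 1: 125 chips, eligible: A, B, C, D, E
Pot 2: 28 chips, eligible: A, C, D, E
Pot 3: 267 chips, eligible: A, C, E
Pot 4: 234 chips, eligible: A, E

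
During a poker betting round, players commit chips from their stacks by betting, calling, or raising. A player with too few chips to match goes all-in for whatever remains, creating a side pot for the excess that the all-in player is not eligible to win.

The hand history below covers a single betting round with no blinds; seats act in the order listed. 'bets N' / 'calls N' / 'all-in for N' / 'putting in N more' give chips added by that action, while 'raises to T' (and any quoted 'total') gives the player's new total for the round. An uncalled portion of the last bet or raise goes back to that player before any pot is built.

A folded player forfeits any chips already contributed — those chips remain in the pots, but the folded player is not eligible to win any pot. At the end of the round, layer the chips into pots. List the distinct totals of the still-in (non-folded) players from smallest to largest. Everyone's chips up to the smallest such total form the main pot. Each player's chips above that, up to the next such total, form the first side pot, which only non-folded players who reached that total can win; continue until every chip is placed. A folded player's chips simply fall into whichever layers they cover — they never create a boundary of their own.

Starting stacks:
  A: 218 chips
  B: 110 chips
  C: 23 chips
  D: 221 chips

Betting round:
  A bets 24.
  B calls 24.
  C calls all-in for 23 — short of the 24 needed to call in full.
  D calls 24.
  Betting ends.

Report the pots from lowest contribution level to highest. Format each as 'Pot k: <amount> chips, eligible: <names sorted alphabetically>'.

Pot 1: 92 chips, eligible: A, B, C, D
Pot 2: 3 chips, eligible: A, B, D

Derivation:
Contributions: A=24, B=24, C=23, D=24
Pot levels (distinct totals of non-folded players): 23, 24
Layer 1-23: 23 each from A, B, C, D = 23*4 = 92 chips; eligible A, B, C, D
Layer 24-24: 1 each from A, B, D = 1*3 = 3 chips; eligible A, B, D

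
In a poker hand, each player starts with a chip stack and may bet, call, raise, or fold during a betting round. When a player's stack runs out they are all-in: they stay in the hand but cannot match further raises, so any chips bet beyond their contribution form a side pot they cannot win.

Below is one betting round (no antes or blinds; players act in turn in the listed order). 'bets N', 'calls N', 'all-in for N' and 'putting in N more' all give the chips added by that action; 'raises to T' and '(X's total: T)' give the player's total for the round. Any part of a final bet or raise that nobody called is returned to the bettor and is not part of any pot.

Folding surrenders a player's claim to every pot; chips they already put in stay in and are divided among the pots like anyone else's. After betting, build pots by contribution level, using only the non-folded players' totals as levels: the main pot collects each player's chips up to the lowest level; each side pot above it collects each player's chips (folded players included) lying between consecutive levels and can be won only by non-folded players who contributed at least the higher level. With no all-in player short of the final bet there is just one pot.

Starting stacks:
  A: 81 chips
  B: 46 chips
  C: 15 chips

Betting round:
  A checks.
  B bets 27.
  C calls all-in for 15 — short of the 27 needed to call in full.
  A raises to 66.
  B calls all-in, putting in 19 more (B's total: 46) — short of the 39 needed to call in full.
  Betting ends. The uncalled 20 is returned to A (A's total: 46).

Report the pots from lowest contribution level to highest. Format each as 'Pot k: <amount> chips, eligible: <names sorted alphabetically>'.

Pot 1: 45 chips, eligible: A, B, C
Pot 2: 62 chips, eligible: A, B

Derivation:
Contributions (after 20 returned to A): A=46, B=46, C=15
Pot levels (distinct totals of non-folded players): 15, 46
Layer 1-15: 15 each from A, B, C = 15*3 = 45 chips; eligible A, B, C
Layer 16-46: 31 each from A, B = 31*2 = 62 chips; eligible A, B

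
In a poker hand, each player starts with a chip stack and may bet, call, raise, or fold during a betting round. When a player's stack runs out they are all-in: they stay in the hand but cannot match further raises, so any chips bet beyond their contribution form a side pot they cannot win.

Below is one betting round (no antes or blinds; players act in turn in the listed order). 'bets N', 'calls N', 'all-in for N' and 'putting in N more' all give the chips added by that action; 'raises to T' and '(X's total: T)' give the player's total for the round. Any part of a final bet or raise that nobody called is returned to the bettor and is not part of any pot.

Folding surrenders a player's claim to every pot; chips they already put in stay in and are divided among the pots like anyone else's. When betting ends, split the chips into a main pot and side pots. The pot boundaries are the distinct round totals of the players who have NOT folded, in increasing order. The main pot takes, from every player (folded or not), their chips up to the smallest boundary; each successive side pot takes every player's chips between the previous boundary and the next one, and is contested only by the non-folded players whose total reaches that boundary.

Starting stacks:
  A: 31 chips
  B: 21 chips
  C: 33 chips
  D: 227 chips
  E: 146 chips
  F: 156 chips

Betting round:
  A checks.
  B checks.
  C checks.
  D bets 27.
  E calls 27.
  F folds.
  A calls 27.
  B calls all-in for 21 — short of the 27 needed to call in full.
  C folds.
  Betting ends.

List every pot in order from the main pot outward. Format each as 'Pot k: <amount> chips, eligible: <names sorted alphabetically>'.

Pot 1: 84 chips, eligible: A, B, D, E
Pot 2: 18 chips, eligible: A, D, E

Derivation:
Contributions: A=27, B=21, D=27, E=27
Folded: C, F
Pot levels (distinct totals of non-folded players): 21, 27
Layer 1-21: 21 each from A, B, D, E = 21*4 = 84 chips; eligible A, B, D, E
Layer 22-27: 6 each from A, D, E = 6*3 = 18 chips; eligible A, D, E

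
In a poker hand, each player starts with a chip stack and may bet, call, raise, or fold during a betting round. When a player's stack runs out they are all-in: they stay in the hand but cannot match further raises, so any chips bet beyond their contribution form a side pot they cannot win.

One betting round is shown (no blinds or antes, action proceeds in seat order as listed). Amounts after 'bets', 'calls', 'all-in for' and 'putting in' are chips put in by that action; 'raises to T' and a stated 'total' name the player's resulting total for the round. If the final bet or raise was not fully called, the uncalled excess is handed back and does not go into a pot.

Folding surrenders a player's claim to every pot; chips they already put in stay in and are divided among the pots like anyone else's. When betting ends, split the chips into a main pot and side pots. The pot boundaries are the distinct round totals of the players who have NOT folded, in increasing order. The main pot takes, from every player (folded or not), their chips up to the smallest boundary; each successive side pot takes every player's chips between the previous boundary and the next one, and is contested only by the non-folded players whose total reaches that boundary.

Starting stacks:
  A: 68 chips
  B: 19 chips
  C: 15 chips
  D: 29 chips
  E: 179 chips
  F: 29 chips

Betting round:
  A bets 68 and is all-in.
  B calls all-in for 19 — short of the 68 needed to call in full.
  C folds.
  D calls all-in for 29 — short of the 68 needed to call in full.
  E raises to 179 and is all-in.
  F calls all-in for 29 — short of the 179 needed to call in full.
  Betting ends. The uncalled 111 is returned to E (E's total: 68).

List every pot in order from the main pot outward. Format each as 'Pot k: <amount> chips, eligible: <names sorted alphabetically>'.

Contributions (after 111 returned to E): A=68, B=19, D=29, E=68, F=29
Folded: C
Pot levels (distinct totals of non-folded players): 19, 29, 68
Layer 1-19: 19 each from A, B, D, E, F = 19*5 = 95 chips; eligible A, B, D, E, F
Layer 20-29: 10 each from A, D, E, F = 10*4 = 40 chips; eligible A, D, E, F
Layer 30-68: 39 each from A, E = 39*2 = 78 chips; eligible A, E

Pot 1: 95 chips, eligible: A, B, D, E, F
Pot 2: 40 chips, eligible: A, D, E, F
Pot 3: 78 chips, eligible: A, E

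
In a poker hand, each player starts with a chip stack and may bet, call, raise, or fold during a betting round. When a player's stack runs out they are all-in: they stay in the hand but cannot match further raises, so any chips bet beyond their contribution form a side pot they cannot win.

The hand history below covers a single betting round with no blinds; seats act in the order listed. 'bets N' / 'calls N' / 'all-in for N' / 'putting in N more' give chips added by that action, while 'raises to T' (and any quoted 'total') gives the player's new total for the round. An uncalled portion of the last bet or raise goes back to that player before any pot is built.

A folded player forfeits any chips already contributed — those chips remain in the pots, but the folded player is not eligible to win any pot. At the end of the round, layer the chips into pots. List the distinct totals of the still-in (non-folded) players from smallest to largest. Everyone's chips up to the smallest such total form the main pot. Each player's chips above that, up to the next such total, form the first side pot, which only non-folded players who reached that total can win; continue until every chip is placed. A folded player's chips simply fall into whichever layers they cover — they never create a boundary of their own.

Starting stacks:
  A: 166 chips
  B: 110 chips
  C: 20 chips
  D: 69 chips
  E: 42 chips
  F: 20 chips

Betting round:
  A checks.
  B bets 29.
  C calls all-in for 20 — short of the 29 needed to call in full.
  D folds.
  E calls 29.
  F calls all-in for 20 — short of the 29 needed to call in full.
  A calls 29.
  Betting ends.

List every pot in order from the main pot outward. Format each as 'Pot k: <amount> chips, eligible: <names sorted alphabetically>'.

Contributions: A=29, B=29, C=20, E=29, F=20
Folded: D
Pot levels (distinct totals of non-folded players): 20, 29
Layer 1-20: 20 each from A, B, C, E, F = 20*5 = 100 chips; eligible A, B, C, E, F
Layer 21-29: 9 each from A, B, E = 9*3 = 27 chips; eligible A, B, E

Pot 1: 100 chips, eligible: A, B, C, E, F
Pot 2: 27 chips, eligible: A, B, E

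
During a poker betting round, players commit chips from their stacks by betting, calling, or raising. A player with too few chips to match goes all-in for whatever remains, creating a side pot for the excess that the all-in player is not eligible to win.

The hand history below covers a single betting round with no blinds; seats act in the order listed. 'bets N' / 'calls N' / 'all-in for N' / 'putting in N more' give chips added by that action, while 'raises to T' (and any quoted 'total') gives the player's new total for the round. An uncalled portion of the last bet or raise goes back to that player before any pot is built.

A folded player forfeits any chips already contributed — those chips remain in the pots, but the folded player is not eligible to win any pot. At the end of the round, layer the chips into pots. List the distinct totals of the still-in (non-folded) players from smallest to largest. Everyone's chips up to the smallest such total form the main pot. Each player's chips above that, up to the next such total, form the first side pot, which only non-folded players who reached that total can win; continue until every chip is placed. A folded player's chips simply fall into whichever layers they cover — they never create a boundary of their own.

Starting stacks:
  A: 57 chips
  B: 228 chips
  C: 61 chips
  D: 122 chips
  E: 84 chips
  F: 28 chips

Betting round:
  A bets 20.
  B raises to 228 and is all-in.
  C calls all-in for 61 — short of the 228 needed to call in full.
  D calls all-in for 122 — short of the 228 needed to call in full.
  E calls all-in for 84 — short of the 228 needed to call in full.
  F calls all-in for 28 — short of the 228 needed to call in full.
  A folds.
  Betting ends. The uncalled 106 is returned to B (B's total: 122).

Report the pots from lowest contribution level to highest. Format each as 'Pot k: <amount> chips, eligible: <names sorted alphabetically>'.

Pot 1: 160 chips, eligible: B, C, D, E, F
Pot 2: 132 chips, eligible: B, C, D, E
Pot 3: 69 chips, eligible: B, D, E
Pot 4: 76 chips, eligible: B, D

Derivation:
Contributions (after 106 returned to B): A=20, B=122, C=61, D=122, E=84, F=28
Folded: A
Pot levels (distinct totals of non-folded players): 28, 61, 84, 122
Layer 1-28: A 20 + B 28 + C 28 + D 28 + E 28 + F 28 = 160 chips; eligible B, C, D, E, F
Layer 29-61: 33 each from B, C, D, E = 33*4 = 132 chips; eligible B, C, D, E
Layer 62-84: 23 each from B, D, E = 23*3 = 69 chips; eligible B, D, E
Layer 85-122: 38 each from B, D = 38*2 = 76 chips; eligible B, D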